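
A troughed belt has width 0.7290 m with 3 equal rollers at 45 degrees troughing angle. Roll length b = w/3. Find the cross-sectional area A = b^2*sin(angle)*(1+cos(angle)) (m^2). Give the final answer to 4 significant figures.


b = 0.7290/3 = 0.243 m
A = 0.243^2 * sin(45 deg) * (1 + cos(45 deg))
A = 0.07128 m^2


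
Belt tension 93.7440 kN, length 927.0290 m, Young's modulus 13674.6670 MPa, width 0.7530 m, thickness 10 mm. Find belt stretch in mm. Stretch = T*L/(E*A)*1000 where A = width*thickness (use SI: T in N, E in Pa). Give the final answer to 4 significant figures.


A = 0.7530 * 0.01 = 0.00753 m^2
Stretch = 93.7440*1000 * 927.0290 / (13674.6670e6 * 0.00753) * 1000
Stretch = 844.0 mm


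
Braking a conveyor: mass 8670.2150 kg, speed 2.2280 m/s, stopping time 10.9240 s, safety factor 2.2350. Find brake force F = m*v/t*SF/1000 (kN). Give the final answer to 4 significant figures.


F = 8670.2150 * 2.2280 / 10.9240 * 2.2350 / 1000
F = 3.952 kN


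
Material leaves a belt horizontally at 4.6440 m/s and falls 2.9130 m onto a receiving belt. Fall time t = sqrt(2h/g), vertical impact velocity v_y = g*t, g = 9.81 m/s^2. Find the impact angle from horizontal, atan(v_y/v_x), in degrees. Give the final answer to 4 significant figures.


t = sqrt(2*2.9130/9.81) = 0.770639 s
v_y = 9.81 * 0.770639 = 7.55997 m/s
angle = atan(7.55997 / 4.6440) = 58.44 deg


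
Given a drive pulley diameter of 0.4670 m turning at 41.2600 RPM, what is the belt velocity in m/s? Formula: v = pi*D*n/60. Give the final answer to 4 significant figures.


v = pi * 0.4670 * 41.2600 / 60
v = 1.009 m/s


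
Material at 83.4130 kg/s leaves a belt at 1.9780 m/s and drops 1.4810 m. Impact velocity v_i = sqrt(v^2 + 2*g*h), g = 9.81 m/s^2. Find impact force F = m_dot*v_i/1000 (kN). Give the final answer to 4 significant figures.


v_i = sqrt(1.9780^2 + 2*9.81*1.4810) = 5.74193 m/s
F = 83.4130 * 5.74193 / 1000
F = 0.4790 kN


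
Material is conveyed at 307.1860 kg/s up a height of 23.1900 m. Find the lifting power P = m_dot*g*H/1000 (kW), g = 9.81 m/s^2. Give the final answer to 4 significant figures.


P = 307.1860 * 9.81 * 23.1900 / 1000
P = 69.88 kW


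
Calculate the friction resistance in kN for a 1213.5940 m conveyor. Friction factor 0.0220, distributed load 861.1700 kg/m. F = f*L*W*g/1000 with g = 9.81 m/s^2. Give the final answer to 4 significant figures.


F = 0.0220 * 1213.5940 * 861.1700 * 9.81 / 1000
F = 225.6 kN


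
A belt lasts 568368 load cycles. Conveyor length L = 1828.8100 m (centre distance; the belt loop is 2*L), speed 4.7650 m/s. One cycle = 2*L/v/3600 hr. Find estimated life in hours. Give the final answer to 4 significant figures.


cycle_time = 2 * 1828.8100 / 4.7650 / 3600 = 0.213223 hr
life = 568368 * 0.213223 = 121200 hours


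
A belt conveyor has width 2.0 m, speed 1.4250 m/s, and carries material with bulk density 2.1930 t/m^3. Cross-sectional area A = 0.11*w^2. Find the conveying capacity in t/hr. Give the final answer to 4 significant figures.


A = 0.11 * 2.0^2 = 0.44 m^2
C = 0.44 * 1.4250 * 2.1930 * 3600
C = 4950 t/hr


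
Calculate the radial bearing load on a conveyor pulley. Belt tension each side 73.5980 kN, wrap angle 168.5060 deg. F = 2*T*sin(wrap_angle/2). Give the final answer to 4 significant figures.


F = 2 * 73.5980 * sin(168.5060/2 deg)
F = 146.5 kN


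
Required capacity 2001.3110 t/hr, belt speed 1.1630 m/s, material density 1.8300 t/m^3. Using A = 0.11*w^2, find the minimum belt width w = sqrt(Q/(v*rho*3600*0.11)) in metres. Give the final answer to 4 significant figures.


A_req = 2001.3110 / (1.1630 * 1.8300 * 3600) = 0.261205 m^2
w = sqrt(0.261205 / 0.11)
w = 1.541 m


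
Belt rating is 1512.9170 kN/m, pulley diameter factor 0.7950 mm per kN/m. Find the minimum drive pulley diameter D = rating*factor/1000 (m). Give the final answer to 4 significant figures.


D = 1512.9170 * 0.7950 / 1000
D = 1.203 m


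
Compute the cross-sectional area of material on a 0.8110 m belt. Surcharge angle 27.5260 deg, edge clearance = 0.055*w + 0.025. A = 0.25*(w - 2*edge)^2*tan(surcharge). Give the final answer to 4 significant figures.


edge = 0.055*0.8110 + 0.025 = 0.069605 m
ew = 0.8110 - 2*0.069605 = 0.67179 m
A = 0.25 * 0.67179^2 * tan(27.5260 deg)
A = 0.05880 m^2


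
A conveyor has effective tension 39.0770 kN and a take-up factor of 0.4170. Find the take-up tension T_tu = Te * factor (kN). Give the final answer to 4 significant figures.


T_tu = 39.0770 * 0.4170
T_tu = 16.30 kN


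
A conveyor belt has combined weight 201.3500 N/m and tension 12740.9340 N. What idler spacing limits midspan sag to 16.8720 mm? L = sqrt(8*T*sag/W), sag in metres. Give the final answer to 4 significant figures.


sag = 16.8720/1000 = 0.016872 m
L = sqrt(8 * 12740.9340 * 0.016872 / 201.3500)
L = 2.922 m


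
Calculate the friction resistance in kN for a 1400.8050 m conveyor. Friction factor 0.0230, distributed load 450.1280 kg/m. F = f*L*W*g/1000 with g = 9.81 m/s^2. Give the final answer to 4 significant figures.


F = 0.0230 * 1400.8050 * 450.1280 * 9.81 / 1000
F = 142.3 kN


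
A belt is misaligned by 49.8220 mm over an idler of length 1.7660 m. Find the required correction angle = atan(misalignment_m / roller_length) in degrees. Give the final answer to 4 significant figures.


misalign_m = 49.8220 / 1000 = 0.049822 m
angle = atan(0.049822 / 1.7660)
angle = 1.616 deg


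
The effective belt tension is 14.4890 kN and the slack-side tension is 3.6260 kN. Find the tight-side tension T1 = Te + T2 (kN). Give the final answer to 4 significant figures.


T1 = Te + T2 = 14.4890 + 3.6260
T1 = 18.12 kN


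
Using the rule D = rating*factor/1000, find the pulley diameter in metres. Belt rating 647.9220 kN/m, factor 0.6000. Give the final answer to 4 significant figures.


D = 647.9220 * 0.6000 / 1000
D = 0.3888 m


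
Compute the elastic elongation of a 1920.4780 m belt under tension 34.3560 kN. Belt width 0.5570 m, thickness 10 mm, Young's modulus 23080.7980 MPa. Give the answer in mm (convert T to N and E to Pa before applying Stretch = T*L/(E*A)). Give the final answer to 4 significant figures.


A = 0.5570 * 0.01 = 0.00557 m^2
Stretch = 34.3560*1000 * 1920.4780 / (23080.7980e6 * 0.00557) * 1000
Stretch = 513.2 mm


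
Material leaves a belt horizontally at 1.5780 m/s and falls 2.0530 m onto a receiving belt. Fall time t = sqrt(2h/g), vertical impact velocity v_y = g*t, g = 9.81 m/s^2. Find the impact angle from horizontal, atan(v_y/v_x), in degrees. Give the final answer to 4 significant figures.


t = sqrt(2*2.0530/9.81) = 0.646956 s
v_y = 9.81 * 0.646956 = 6.34664 m/s
angle = atan(6.34664 / 1.5780) = 76.04 deg


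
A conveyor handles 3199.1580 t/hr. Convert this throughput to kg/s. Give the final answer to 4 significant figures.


m_dot = 3199.1580 * 1000 / 3600
m_dot = 888.7 kg/s


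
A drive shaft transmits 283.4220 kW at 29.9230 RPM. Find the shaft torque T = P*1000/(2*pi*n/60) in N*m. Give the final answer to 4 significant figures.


omega = 2*pi*29.9230/60 = 3.13353 rad/s
T = 283.4220*1000 / 3.13353
T = 90450 N*m


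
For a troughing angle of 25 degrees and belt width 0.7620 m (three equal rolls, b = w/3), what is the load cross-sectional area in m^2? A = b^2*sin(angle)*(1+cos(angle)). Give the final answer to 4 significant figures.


b = 0.7620/3 = 0.254 m
A = 0.254^2 * sin(25 deg) * (1 + cos(25 deg))
A = 0.05198 m^2


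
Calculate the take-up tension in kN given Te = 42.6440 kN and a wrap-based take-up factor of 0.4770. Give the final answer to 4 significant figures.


T_tu = 42.6440 * 0.4770
T_tu = 20.34 kN


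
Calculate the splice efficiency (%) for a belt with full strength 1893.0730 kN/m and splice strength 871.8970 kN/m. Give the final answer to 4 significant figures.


Eff = 871.8970 / 1893.0730 * 100
Eff = 46.06 %


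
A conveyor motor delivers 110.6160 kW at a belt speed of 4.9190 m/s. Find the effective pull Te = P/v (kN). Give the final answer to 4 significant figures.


Te = P / v = 110.6160 / 4.9190
Te = 22.49 kN


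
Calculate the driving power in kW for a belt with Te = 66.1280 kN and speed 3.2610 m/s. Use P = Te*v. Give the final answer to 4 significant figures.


P = Te * v = 66.1280 * 3.2610
P = 215.6 kW


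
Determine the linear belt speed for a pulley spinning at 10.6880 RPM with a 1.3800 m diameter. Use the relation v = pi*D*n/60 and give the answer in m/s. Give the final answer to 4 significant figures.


v = pi * 1.3800 * 10.6880 / 60
v = 0.7723 m/s


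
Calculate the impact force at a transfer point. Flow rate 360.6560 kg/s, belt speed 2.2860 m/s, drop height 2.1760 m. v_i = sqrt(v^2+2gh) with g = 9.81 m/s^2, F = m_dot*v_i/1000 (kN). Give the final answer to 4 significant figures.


v_i = sqrt(2.2860^2 + 2*9.81*2.1760) = 6.92235 m/s
F = 360.6560 * 6.92235 / 1000
F = 2.497 kN


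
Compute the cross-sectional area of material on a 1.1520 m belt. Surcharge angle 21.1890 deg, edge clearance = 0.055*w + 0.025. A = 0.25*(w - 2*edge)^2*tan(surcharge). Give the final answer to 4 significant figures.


edge = 0.055*1.1520 + 0.025 = 0.08836 m
ew = 1.1520 - 2*0.08836 = 0.97528 m
A = 0.25 * 0.97528^2 * tan(21.1890 deg)
A = 0.09218 m^2


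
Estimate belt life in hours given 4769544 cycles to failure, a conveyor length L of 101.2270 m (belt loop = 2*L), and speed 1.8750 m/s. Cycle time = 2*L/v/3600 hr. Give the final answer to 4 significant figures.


cycle_time = 2 * 101.2270 / 1.8750 / 3600 = 0.0299932 hr
life = 4769544 * 0.0299932 = 143100 hours


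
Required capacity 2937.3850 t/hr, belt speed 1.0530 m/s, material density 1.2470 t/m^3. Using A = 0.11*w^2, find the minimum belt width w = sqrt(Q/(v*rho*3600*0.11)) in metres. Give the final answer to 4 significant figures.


A_req = 2937.3850 / (1.0530 * 1.2470 * 3600) = 0.621389 m^2
w = sqrt(0.621389 / 0.11)
w = 2.377 m


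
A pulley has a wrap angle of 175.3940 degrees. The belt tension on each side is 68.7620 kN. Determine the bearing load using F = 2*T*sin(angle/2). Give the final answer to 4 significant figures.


F = 2 * 68.7620 * sin(175.3940/2 deg)
F = 137.4 kN


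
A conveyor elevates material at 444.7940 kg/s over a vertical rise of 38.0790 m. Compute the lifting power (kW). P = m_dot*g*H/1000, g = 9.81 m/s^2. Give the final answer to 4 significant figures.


P = 444.7940 * 9.81 * 38.0790 / 1000
P = 166.2 kW


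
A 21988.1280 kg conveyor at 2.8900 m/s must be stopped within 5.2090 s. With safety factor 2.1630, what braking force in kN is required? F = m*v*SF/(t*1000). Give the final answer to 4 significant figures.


F = 21988.1280 * 2.8900 / 5.2090 * 2.1630 / 1000
F = 26.39 kN


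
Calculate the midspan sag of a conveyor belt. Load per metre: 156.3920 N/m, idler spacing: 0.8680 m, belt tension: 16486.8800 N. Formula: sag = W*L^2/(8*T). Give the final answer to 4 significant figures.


sag = 156.3920 * 0.8680^2 / (8 * 16486.8800)
sag = 0.0008934 m


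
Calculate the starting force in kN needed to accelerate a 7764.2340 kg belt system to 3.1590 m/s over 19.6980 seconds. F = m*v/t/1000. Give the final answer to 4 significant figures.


F = 7764.2340 * 3.1590 / 19.6980 / 1000
F = 1.245 kN


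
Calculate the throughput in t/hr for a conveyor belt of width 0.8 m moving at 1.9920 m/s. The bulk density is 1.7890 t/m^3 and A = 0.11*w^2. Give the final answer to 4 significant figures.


A = 0.11 * 0.8^2 = 0.0704 m^2
C = 0.0704 * 1.9920 * 1.7890 * 3600
C = 903.2 t/hr


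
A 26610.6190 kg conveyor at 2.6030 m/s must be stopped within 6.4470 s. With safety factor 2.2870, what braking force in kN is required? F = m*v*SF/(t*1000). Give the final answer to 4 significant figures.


F = 26610.6190 * 2.6030 / 6.4470 * 2.2870 / 1000
F = 24.57 kN


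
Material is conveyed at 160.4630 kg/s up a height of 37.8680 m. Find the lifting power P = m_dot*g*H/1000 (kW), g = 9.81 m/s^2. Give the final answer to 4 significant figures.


P = 160.4630 * 9.81 * 37.8680 / 1000
P = 59.61 kW


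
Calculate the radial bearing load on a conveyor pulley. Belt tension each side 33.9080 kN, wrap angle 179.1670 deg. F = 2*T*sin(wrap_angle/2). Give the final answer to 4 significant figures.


F = 2 * 33.9080 * sin(179.1670/2 deg)
F = 67.81 kN


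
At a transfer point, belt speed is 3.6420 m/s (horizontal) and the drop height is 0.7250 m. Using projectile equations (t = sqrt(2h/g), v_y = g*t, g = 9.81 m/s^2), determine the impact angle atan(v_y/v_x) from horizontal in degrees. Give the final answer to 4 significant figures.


t = sqrt(2*0.7250/9.81) = 0.384459 s
v_y = 9.81 * 0.384459 = 3.77154 m/s
angle = atan(3.77154 / 3.6420) = 46.00 deg


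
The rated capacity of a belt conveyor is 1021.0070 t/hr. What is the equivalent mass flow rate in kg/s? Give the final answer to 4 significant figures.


m_dot = 1021.0070 * 1000 / 3600
m_dot = 283.6 kg/s


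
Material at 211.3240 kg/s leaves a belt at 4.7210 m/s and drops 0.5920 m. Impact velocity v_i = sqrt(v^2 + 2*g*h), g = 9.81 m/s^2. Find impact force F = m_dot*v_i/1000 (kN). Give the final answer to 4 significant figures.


v_i = sqrt(4.7210^2 + 2*9.81*0.5920) = 5.82262 m/s
F = 211.3240 * 5.82262 / 1000
F = 1.230 kN


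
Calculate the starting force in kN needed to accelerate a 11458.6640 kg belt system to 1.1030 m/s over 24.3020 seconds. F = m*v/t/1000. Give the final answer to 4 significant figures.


F = 11458.6640 * 1.1030 / 24.3020 / 1000
F = 0.5201 kN


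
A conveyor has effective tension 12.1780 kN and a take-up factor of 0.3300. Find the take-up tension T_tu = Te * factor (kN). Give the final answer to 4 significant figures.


T_tu = 12.1780 * 0.3300
T_tu = 4.019 kN


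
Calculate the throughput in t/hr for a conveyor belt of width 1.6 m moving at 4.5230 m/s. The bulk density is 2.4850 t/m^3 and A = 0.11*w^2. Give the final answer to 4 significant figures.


A = 0.11 * 1.6^2 = 0.2816 m^2
C = 0.2816 * 4.5230 * 2.4850 * 3600
C = 11390 t/hr


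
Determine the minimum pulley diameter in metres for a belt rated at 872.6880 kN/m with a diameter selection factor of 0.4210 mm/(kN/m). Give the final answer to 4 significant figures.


D = 872.6880 * 0.4210 / 1000
D = 0.3674 m


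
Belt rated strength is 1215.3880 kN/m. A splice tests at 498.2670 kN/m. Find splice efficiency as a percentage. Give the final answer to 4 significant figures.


Eff = 498.2670 / 1215.3880 * 100
Eff = 41.00 %


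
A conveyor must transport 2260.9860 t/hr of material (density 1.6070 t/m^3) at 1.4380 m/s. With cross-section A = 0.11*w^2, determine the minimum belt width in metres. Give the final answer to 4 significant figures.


A_req = 2260.9860 / (1.4380 * 1.6070 * 3600) = 0.271782 m^2
w = sqrt(0.271782 / 0.11)
w = 1.572 m


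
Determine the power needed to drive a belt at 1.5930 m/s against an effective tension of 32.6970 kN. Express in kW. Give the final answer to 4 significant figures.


P = Te * v = 32.6970 * 1.5930
P = 52.09 kW


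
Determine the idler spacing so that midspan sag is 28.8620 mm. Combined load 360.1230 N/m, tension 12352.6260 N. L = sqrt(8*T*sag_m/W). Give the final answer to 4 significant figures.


sag = 28.8620/1000 = 0.028862 m
L = sqrt(8 * 12352.6260 * 0.028862 / 360.1230)
L = 2.814 m


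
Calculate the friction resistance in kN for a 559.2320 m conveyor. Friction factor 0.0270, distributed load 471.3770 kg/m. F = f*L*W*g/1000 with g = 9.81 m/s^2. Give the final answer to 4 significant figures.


F = 0.0270 * 559.2320 * 471.3770 * 9.81 / 1000
F = 69.82 kN


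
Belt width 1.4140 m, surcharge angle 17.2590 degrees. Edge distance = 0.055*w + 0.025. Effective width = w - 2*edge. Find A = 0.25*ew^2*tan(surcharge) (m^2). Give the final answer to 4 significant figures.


edge = 0.055*1.4140 + 0.025 = 0.10277 m
ew = 1.4140 - 2*0.10277 = 1.20846 m
A = 0.25 * 1.20846^2 * tan(17.2590 deg)
A = 0.1134 m^2


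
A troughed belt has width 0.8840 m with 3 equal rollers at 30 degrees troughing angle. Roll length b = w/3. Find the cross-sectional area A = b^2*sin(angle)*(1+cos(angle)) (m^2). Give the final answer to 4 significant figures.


b = 0.8840/3 = 0.294667 m
A = 0.294667^2 * sin(30 deg) * (1 + cos(30 deg))
A = 0.08101 m^2


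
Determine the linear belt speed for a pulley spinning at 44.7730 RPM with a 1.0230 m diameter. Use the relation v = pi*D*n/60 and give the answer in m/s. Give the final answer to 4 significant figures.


v = pi * 1.0230 * 44.7730 / 60
v = 2.398 m/s


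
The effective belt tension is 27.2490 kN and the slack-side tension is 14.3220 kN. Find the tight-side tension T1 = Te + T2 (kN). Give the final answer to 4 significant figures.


T1 = Te + T2 = 27.2490 + 14.3220
T1 = 41.57 kN


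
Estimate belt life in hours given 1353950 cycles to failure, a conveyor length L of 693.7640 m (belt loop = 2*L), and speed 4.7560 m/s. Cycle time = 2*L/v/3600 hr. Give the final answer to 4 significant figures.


cycle_time = 2 * 693.7640 / 4.7560 / 3600 = 0.0810396 hr
life = 1353950 * 0.0810396 = 109700 hours


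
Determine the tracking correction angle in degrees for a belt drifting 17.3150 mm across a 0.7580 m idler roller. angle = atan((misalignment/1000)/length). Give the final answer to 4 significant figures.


misalign_m = 17.3150 / 1000 = 0.017315 m
angle = atan(0.017315 / 0.7580)
angle = 1.309 deg


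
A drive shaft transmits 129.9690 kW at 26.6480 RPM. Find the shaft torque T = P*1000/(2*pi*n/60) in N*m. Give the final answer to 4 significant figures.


omega = 2*pi*26.6480/60 = 2.79057 rad/s
T = 129.9690*1000 / 2.79057
T = 46570 N*m


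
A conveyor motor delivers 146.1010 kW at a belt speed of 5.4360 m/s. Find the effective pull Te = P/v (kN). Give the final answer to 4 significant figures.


Te = P / v = 146.1010 / 5.4360
Te = 26.88 kN


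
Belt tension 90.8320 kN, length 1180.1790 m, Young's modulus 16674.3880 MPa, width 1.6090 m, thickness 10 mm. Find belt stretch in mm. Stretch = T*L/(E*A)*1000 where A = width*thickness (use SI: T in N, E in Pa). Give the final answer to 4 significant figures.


A = 1.6090 * 0.01 = 0.01609 m^2
Stretch = 90.8320*1000 * 1180.1790 / (16674.3880e6 * 0.01609) * 1000
Stretch = 399.6 mm


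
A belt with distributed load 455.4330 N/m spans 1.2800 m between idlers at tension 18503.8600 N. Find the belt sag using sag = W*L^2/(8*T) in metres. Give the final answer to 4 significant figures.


sag = 455.4330 * 1.2800^2 / (8 * 18503.8600)
sag = 0.005041 m


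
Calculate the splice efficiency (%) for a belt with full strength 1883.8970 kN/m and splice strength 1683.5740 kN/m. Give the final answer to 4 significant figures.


Eff = 1683.5740 / 1883.8970 * 100
Eff = 89.37 %


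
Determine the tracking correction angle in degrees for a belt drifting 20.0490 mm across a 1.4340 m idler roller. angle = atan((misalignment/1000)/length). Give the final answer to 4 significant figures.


misalign_m = 20.0490 / 1000 = 0.020049 m
angle = atan(0.020049 / 1.4340)
angle = 0.8010 deg


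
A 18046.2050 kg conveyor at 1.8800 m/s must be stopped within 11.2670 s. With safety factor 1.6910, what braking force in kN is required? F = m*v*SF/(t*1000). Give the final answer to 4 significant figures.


F = 18046.2050 * 1.8800 / 11.2670 * 1.6910 / 1000
F = 5.092 kN


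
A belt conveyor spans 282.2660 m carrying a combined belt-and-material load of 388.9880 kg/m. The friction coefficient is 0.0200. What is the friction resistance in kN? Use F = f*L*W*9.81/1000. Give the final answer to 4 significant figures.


F = 0.0200 * 282.2660 * 388.9880 * 9.81 / 1000
F = 21.54 kN


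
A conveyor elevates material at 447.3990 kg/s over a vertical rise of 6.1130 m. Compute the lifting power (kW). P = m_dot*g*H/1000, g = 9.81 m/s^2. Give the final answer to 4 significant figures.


P = 447.3990 * 9.81 * 6.1130 / 1000
P = 26.83 kW


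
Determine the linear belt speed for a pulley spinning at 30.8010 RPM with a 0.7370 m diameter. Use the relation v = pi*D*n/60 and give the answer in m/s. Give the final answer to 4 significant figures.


v = pi * 0.7370 * 30.8010 / 60
v = 1.189 m/s


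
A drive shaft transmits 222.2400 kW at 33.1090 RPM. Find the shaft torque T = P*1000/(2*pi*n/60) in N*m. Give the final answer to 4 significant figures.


omega = 2*pi*33.1090/60 = 3.46717 rad/s
T = 222.2400*1000 / 3.46717
T = 64100 N*m


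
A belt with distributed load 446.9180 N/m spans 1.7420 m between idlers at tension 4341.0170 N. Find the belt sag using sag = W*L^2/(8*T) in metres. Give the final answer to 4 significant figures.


sag = 446.9180 * 1.7420^2 / (8 * 4341.0170)
sag = 0.03905 m


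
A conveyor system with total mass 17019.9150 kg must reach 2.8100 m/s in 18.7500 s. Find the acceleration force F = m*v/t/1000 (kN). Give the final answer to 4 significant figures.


F = 17019.9150 * 2.8100 / 18.7500 / 1000
F = 2.551 kN


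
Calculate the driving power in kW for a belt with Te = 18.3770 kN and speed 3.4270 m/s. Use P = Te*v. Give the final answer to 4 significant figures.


P = Te * v = 18.3770 * 3.4270
P = 62.98 kW


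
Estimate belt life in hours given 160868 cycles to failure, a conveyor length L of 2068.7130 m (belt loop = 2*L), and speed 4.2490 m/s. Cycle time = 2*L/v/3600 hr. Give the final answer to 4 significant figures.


cycle_time = 2 * 2068.7130 / 4.2490 / 3600 = 0.270484 hr
life = 160868 * 0.270484 = 43510 hours


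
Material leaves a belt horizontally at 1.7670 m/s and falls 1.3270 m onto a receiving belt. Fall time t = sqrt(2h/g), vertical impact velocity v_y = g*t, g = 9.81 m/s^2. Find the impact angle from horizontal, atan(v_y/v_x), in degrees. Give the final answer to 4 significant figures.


t = sqrt(2*1.3270/9.81) = 0.520135 s
v_y = 9.81 * 0.520135 = 5.10252 m/s
angle = atan(5.10252 / 1.7670) = 70.90 deg


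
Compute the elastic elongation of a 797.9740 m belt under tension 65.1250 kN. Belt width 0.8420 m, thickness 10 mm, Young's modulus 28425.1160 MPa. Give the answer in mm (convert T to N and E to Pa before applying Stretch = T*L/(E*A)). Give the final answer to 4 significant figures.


A = 0.8420 * 0.01 = 0.00842 m^2
Stretch = 65.1250*1000 * 797.9740 / (28425.1160e6 * 0.00842) * 1000
Stretch = 217.1 mm


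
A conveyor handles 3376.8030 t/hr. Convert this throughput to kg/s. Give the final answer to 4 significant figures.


m_dot = 3376.8030 * 1000 / 3600
m_dot = 938.0 kg/s


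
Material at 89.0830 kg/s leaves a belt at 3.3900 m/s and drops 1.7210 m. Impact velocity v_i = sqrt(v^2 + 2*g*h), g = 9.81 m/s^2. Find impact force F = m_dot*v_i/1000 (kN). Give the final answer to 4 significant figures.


v_i = sqrt(3.3900^2 + 2*9.81*1.7210) = 6.72742 m/s
F = 89.0830 * 6.72742 / 1000
F = 0.5993 kN


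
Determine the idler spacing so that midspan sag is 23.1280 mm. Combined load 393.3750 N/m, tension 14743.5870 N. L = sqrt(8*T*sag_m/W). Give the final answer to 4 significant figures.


sag = 23.1280/1000 = 0.023128 m
L = sqrt(8 * 14743.5870 * 0.023128 / 393.3750)
L = 2.633 m


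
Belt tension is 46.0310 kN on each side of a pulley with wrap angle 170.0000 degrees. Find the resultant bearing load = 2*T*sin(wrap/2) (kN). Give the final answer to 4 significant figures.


F = 2 * 46.0310 * sin(170.0000/2 deg)
F = 91.71 kN


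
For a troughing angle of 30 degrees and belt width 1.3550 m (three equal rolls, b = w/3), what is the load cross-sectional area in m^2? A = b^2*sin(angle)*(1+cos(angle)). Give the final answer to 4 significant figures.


b = 1.3550/3 = 0.451667 m
A = 0.451667^2 * sin(30 deg) * (1 + cos(30 deg))
A = 0.1903 m^2


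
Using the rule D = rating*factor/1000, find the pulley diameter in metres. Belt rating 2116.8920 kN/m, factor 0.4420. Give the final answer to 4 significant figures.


D = 2116.8920 * 0.4420 / 1000
D = 0.9357 m


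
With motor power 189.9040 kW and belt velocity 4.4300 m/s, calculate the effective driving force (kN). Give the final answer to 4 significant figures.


Te = P / v = 189.9040 / 4.4300
Te = 42.87 kN


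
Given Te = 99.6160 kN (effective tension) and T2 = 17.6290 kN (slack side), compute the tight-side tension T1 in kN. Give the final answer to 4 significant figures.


T1 = Te + T2 = 99.6160 + 17.6290
T1 = 117.2 kN


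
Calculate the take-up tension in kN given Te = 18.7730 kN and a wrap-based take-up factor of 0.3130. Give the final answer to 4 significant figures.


T_tu = 18.7730 * 0.3130
T_tu = 5.876 kN


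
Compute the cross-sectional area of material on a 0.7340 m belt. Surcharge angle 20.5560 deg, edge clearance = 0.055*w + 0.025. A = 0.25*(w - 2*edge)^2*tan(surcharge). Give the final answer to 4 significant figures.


edge = 0.055*0.7340 + 0.025 = 0.06537 m
ew = 0.7340 - 2*0.06537 = 0.60326 m
A = 0.25 * 0.60326^2 * tan(20.5560 deg)
A = 0.03412 m^2


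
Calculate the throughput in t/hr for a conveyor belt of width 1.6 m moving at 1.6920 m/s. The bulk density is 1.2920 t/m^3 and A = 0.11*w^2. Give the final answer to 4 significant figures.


A = 0.11 * 1.6^2 = 0.2816 m^2
C = 0.2816 * 1.6920 * 1.2920 * 3600
C = 2216 t/hr


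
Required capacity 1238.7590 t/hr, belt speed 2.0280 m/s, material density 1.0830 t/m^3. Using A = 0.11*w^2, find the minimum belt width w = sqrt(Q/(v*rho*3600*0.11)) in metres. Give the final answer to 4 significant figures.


A_req = 1238.7590 / (2.0280 * 1.0830 * 3600) = 0.156671 m^2
w = sqrt(0.156671 / 0.11)
w = 1.193 m


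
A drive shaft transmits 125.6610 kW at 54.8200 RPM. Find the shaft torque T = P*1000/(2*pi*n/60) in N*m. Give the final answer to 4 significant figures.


omega = 2*pi*54.8200/60 = 5.74074 rad/s
T = 125.6610*1000 / 5.74074
T = 21890 N*m


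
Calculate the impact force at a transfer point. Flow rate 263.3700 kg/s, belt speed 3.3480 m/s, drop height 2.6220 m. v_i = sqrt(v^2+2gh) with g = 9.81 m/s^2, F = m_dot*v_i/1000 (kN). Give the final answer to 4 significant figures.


v_i = sqrt(3.3480^2 + 2*9.81*2.6220) = 7.91535 m/s
F = 263.3700 * 7.91535 / 1000
F = 2.085 kN


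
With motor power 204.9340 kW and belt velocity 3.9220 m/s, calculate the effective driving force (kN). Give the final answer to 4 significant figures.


Te = P / v = 204.9340 / 3.9220
Te = 52.25 kN


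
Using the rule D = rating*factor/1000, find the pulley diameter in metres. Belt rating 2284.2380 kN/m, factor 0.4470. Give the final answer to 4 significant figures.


D = 2284.2380 * 0.4470 / 1000
D = 1.021 m


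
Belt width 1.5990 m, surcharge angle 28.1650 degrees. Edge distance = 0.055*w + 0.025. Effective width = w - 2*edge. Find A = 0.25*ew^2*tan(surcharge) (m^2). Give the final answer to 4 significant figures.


edge = 0.055*1.5990 + 0.025 = 0.112945 m
ew = 1.5990 - 2*0.112945 = 1.37311 m
A = 0.25 * 1.37311^2 * tan(28.1650 deg)
A = 0.2524 m^2


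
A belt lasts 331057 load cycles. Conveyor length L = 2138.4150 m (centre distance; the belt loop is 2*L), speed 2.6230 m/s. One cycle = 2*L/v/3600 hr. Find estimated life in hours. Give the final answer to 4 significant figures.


cycle_time = 2 * 2138.4150 / 2.6230 / 3600 = 0.45292 hr
life = 331057 * 0.45292 = 149900 hours


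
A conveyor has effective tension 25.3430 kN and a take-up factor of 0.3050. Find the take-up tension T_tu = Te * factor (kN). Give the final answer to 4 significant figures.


T_tu = 25.3430 * 0.3050
T_tu = 7.730 kN


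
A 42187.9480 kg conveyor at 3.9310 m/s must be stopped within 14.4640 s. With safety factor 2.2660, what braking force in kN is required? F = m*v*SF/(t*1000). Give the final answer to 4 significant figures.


F = 42187.9480 * 3.9310 / 14.4640 * 2.2660 / 1000
F = 25.98 kN


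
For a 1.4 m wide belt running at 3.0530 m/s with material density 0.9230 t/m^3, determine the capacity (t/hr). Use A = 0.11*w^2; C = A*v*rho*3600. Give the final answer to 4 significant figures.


A = 0.11 * 1.4^2 = 0.2156 m^2
C = 0.2156 * 3.0530 * 0.9230 * 3600
C = 2187 t/hr


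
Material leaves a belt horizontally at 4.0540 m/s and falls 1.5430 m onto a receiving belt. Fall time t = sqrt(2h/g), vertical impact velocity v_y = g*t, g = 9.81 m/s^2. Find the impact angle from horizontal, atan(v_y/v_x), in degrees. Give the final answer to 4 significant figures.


t = sqrt(2*1.5430/9.81) = 0.560872 s
v_y = 9.81 * 0.560872 = 5.50215 m/s
angle = atan(5.50215 / 4.0540) = 53.62 deg


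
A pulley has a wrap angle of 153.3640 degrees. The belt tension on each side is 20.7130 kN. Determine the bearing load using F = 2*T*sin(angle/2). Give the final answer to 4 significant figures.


F = 2 * 20.7130 * sin(153.3640/2 deg)
F = 40.31 kN


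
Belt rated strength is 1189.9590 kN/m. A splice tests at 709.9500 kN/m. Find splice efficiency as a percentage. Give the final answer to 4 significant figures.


Eff = 709.9500 / 1189.9590 * 100
Eff = 59.66 %


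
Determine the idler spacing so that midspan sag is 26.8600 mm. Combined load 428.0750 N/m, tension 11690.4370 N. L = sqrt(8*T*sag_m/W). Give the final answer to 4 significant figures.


sag = 26.8600/1000 = 0.026860 m
L = sqrt(8 * 11690.4370 * 0.026860 / 428.0750)
L = 2.422 m


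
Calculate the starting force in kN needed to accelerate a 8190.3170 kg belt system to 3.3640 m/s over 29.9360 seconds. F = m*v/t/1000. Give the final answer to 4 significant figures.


F = 8190.3170 * 3.3640 / 29.9360 / 1000
F = 0.9204 kN


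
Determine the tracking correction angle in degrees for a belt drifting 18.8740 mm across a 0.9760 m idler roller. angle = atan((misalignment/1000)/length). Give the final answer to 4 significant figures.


misalign_m = 18.8740 / 1000 = 0.018874 m
angle = atan(0.018874 / 0.9760)
angle = 1.108 deg


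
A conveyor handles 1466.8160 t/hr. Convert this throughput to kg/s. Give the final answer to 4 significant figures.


m_dot = 1466.8160 * 1000 / 3600
m_dot = 407.4 kg/s


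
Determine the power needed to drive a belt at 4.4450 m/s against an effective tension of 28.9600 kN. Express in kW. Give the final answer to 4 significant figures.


P = Te * v = 28.9600 * 4.4450
P = 128.7 kW


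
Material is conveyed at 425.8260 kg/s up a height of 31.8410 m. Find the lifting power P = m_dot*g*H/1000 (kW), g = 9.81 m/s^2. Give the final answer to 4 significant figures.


P = 425.8260 * 9.81 * 31.8410 / 1000
P = 133.0 kW


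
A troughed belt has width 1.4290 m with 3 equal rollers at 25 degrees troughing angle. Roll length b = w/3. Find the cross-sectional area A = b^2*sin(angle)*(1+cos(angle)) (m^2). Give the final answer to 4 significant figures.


b = 1.4290/3 = 0.476333 m
A = 0.476333^2 * sin(25 deg) * (1 + cos(25 deg))
A = 0.1828 m^2


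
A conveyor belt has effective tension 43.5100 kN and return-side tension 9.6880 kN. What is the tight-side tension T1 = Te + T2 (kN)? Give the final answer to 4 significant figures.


T1 = Te + T2 = 43.5100 + 9.6880
T1 = 53.20 kN


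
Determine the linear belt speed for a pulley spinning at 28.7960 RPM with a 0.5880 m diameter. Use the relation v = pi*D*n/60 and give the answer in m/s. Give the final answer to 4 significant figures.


v = pi * 0.5880 * 28.7960 / 60
v = 0.8866 m/s


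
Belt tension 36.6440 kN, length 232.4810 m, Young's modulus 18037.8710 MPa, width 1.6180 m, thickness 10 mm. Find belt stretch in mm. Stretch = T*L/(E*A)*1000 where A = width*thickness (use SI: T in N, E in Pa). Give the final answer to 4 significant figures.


A = 1.6180 * 0.01 = 0.01618 m^2
Stretch = 36.6440*1000 * 232.4810 / (18037.8710e6 * 0.01618) * 1000
Stretch = 29.19 mm


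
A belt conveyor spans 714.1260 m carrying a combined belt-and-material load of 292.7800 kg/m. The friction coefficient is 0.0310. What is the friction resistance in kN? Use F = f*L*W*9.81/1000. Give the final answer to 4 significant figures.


F = 0.0310 * 714.1260 * 292.7800 * 9.81 / 1000
F = 63.58 kN


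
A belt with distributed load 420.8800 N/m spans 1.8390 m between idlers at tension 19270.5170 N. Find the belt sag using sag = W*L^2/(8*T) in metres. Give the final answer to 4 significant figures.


sag = 420.8800 * 1.8390^2 / (8 * 19270.5170)
sag = 0.009233 m


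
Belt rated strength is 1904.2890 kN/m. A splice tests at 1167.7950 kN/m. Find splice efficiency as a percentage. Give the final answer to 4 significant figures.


Eff = 1167.7950 / 1904.2890 * 100
Eff = 61.32 %


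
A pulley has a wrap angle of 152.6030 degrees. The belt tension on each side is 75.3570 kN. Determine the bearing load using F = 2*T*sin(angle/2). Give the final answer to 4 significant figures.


F = 2 * 75.3570 * sin(152.6030/2 deg)
F = 146.4 kN


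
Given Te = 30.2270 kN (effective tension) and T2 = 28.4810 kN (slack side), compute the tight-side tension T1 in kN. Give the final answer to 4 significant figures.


T1 = Te + T2 = 30.2270 + 28.4810
T1 = 58.71 kN


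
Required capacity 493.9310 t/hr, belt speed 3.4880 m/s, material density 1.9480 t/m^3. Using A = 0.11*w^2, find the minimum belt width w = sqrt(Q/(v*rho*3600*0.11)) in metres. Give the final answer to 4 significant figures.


A_req = 493.9310 / (3.4880 * 1.9480 * 3600) = 0.0201929 m^2
w = sqrt(0.0201929 / 0.11)
w = 0.4285 m


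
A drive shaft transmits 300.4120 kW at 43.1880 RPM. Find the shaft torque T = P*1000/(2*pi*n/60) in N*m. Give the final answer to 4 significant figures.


omega = 2*pi*43.1880/60 = 4.52264 rad/s
T = 300.4120*1000 / 4.52264
T = 66420 N*m


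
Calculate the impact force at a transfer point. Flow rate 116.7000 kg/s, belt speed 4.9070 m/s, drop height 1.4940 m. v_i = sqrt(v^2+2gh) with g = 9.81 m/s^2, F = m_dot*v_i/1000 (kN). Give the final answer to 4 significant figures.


v_i = sqrt(4.9070^2 + 2*9.81*1.4940) = 7.30691 m/s
F = 116.7000 * 7.30691 / 1000
F = 0.8527 kN


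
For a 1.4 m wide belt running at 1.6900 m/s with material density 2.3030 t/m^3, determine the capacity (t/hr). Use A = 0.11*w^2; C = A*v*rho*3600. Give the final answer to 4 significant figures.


A = 0.11 * 1.4^2 = 0.2156 m^2
C = 0.2156 * 1.6900 * 2.3030 * 3600
C = 3021 t/hr


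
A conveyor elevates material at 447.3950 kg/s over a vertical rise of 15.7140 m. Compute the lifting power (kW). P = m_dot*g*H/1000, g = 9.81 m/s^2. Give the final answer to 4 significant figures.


P = 447.3950 * 9.81 * 15.7140 / 1000
P = 68.97 kW


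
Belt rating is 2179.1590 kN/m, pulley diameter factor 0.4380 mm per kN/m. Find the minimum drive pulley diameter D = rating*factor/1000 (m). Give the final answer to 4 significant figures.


D = 2179.1590 * 0.4380 / 1000
D = 0.9545 m


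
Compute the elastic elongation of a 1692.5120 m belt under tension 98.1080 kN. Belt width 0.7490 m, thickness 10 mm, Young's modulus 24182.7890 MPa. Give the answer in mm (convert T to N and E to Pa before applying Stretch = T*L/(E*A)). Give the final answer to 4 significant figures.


A = 0.7490 * 0.01 = 0.00749 m^2
Stretch = 98.1080*1000 * 1692.5120 / (24182.7890e6 * 0.00749) * 1000
Stretch = 916.7 mm


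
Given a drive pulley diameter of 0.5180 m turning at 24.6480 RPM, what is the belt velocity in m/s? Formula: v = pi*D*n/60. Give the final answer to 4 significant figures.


v = pi * 0.5180 * 24.6480 / 60
v = 0.6685 m/s


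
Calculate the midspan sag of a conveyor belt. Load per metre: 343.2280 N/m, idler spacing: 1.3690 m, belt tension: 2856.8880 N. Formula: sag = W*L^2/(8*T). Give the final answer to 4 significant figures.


sag = 343.2280 * 1.3690^2 / (8 * 2856.8880)
sag = 0.02815 m


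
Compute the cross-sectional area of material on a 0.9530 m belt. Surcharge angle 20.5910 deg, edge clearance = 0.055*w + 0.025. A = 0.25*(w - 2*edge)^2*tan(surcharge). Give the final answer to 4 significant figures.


edge = 0.055*0.9530 + 0.025 = 0.077415 m
ew = 0.9530 - 2*0.077415 = 0.79817 m
A = 0.25 * 0.79817^2 * tan(20.5910 deg)
A = 0.05984 m^2


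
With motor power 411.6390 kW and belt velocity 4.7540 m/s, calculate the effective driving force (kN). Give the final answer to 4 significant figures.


Te = P / v = 411.6390 / 4.7540
Te = 86.59 kN


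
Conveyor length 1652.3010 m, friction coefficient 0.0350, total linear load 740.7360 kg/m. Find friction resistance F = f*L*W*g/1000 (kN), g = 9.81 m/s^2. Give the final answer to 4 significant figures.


F = 0.0350 * 1652.3010 * 740.7360 * 9.81 / 1000
F = 420.2 kN


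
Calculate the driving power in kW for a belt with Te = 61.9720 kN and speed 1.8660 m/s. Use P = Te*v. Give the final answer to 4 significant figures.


P = Te * v = 61.9720 * 1.8660
P = 115.6 kW


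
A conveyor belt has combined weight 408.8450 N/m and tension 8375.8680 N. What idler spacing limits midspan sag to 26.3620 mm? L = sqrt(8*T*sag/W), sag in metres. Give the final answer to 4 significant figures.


sag = 26.3620/1000 = 0.026362 m
L = sqrt(8 * 8375.8680 * 0.026362 / 408.8450)
L = 2.079 m


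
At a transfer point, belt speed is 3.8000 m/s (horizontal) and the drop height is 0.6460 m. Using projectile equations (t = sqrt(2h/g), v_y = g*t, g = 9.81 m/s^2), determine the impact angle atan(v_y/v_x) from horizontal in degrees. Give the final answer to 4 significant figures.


t = sqrt(2*0.6460/9.81) = 0.362908 s
v_y = 9.81 * 0.362908 = 3.56013 m/s
angle = atan(3.56013 / 3.8000) = 43.13 deg


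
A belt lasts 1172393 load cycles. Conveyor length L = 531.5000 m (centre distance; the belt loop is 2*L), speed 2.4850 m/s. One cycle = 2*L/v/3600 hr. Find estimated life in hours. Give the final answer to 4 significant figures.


cycle_time = 2 * 531.5000 / 2.4850 / 3600 = 0.118824 hr
life = 1172393 * 0.118824 = 139300 hours


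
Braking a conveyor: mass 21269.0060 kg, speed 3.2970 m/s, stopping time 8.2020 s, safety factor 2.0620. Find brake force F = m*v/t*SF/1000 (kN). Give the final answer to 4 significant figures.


F = 21269.0060 * 3.2970 / 8.2020 * 2.0620 / 1000
F = 17.63 kN


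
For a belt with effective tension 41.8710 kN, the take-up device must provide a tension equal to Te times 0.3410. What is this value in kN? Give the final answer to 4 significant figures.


T_tu = 41.8710 * 0.3410
T_tu = 14.28 kN


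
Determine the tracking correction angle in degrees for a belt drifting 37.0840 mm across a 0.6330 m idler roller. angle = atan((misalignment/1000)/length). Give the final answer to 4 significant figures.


misalign_m = 37.0840 / 1000 = 0.037084 m
angle = atan(0.037084 / 0.6330)
angle = 3.353 deg


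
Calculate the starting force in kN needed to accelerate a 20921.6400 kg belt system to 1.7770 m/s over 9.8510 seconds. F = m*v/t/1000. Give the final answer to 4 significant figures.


F = 20921.6400 * 1.7770 / 9.8510 / 1000
F = 3.774 kN


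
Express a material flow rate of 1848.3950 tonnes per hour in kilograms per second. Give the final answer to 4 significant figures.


m_dot = 1848.3950 * 1000 / 3600
m_dot = 513.4 kg/s


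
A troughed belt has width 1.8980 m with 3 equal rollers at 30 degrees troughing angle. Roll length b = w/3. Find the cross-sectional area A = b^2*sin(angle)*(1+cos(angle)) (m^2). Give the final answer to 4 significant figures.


b = 1.8980/3 = 0.632667 m
A = 0.632667^2 * sin(30 deg) * (1 + cos(30 deg))
A = 0.3735 m^2


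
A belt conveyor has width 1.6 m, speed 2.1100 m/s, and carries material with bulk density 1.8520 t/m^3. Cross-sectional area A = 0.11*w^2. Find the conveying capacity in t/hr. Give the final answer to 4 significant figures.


A = 0.11 * 1.6^2 = 0.2816 m^2
C = 0.2816 * 2.1100 * 1.8520 * 3600
C = 3961 t/hr


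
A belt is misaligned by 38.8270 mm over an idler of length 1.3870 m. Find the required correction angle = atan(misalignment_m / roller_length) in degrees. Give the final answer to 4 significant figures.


misalign_m = 38.8270 / 1000 = 0.038827 m
angle = atan(0.038827 / 1.3870)
angle = 1.603 deg


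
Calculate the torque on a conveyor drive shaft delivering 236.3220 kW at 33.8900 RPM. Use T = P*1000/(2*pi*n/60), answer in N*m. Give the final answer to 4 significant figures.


omega = 2*pi*33.8900/60 = 3.54895 rad/s
T = 236.3220*1000 / 3.54895
T = 66590 N*m
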